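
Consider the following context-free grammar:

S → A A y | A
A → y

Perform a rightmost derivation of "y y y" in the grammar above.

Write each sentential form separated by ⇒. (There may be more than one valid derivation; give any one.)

S ⇒ A A y ⇒ A y y ⇒ y y y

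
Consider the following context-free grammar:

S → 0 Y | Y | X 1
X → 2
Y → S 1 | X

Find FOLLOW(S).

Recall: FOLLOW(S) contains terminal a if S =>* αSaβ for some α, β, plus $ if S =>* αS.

We compute FOLLOW(S) using the standard algorithm.
FOLLOW(S) starts with {$}.
FIRST(S) = {0, 2}
FIRST(X) = {2}
FIRST(Y) = {0, 2}
FOLLOW(S) = {$, 1}
FOLLOW(X) = {$, 1}
FOLLOW(Y) = {$, 1}
Therefore, FOLLOW(S) = {$, 1}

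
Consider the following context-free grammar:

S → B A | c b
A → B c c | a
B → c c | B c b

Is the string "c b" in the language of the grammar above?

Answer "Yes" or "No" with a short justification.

Yes - a valid derivation exists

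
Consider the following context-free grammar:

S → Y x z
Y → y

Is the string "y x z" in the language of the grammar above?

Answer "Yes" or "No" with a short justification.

Yes - a valid derivation exists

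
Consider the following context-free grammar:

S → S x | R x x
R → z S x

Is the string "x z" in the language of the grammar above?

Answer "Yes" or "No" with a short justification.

No - no valid derivation exists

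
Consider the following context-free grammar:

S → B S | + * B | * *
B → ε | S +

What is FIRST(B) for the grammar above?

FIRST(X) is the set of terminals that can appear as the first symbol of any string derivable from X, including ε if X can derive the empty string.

We compute FIRST(B) using the standard algorithm.
FIRST(B) = {*, +, ε}
FIRST(S) = {*, +}
Therefore, FIRST(B) = {*, +, ε}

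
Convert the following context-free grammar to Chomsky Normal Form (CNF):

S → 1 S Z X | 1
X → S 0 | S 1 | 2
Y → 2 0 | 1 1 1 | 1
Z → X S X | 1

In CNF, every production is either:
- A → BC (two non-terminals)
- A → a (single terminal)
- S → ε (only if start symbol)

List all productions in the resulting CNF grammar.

T1 → 1; S → 1; T0 → 0; X → 2; T2 → 2; Y → 1; Z → 1; S → T1 X0; X0 → S X1; X1 → Z X; X → S T0; X → S T1; Y → T2 T0; Y → T1 X2; X2 → T1 T1; Z → X X3; X3 → S X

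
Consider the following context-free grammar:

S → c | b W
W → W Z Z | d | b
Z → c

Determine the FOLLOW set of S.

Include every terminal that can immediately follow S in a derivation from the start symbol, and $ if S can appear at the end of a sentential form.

We compute FOLLOW(S) using the standard algorithm.
FOLLOW(S) starts with {$}.
FIRST(S) = {b, c}
FIRST(W) = {b, d}
FIRST(Z) = {c}
FOLLOW(S) = {$}
FOLLOW(W) = {$, c}
FOLLOW(Z) = {$, c}
Therefore, FOLLOW(S) = {$}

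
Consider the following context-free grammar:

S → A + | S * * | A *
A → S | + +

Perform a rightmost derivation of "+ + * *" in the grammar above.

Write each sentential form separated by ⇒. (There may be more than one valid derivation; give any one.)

S ⇒ A * ⇒ S * ⇒ A * * ⇒ + + * *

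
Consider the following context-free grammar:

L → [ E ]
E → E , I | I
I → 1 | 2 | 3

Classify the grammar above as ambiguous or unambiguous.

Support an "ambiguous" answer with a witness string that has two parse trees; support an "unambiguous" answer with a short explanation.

Unambiguous - every string in the language has a unique parse tree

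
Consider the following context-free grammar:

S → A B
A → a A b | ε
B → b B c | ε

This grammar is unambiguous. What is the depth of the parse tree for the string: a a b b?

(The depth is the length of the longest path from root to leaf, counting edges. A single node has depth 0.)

4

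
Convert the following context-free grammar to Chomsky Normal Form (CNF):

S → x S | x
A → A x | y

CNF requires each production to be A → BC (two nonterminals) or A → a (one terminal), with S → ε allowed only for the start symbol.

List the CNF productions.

TX → x; S → x; A → y; S → TX S; A → A TX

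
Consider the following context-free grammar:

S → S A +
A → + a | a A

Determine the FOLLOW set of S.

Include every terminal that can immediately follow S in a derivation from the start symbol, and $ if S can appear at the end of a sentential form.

We compute FOLLOW(S) using the standard algorithm.
FOLLOW(S) starts with {$}.
FIRST(A) = {+, a}
FIRST(S) = {}
FOLLOW(A) = {+}
FOLLOW(S) = {$, +, a}
Therefore, FOLLOW(S) = {$, +, a}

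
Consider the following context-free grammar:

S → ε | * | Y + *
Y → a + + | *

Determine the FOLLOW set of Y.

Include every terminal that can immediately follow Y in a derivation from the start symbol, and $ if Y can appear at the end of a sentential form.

We compute FOLLOW(Y) using the standard algorithm.
FOLLOW(S) starts with {$}.
FIRST(S) = {*, a, ε}
FIRST(Y) = {*, a}
FOLLOW(S) = {$}
FOLLOW(Y) = {+}
Therefore, FOLLOW(Y) = {+}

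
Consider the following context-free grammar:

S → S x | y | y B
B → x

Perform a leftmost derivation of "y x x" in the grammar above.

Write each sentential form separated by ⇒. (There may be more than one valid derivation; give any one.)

S ⇒ S x ⇒ y B x ⇒ y x x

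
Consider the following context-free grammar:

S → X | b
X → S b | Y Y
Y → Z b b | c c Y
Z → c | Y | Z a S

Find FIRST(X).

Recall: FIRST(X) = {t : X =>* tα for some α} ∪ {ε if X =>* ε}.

We compute FIRST(X) using the standard algorithm.
FIRST(S) = {b, c}
FIRST(X) = {b, c}
FIRST(Y) = {c}
FIRST(Z) = {c}
Therefore, FIRST(X) = {b, c}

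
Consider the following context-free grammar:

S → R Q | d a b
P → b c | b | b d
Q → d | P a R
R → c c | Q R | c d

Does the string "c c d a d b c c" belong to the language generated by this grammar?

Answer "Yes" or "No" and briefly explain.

No - no valid derivation exists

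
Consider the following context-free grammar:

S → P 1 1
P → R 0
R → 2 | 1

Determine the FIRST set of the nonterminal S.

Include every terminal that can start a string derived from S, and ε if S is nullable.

We compute FIRST(S) using the standard algorithm.
FIRST(P) = {1, 2}
FIRST(R) = {1, 2}
FIRST(S) = {1, 2}
Therefore, FIRST(S) = {1, 2}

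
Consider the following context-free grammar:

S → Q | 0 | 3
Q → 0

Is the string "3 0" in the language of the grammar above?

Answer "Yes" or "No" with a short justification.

No - no valid derivation exists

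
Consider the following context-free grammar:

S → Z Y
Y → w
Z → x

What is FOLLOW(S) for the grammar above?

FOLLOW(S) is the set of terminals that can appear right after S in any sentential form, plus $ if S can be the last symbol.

We compute FOLLOW(S) using the standard algorithm.
FOLLOW(S) starts with {$}.
FIRST(S) = {x}
FIRST(Y) = {w}
FIRST(Z) = {x}
FOLLOW(S) = {$}
FOLLOW(Y) = {$}
FOLLOW(Z) = {w}
Therefore, FOLLOW(S) = {$}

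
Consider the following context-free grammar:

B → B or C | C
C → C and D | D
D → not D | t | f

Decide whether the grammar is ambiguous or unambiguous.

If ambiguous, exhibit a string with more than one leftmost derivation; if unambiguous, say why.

Unambiguous - every string in the language has a unique leftmost derivation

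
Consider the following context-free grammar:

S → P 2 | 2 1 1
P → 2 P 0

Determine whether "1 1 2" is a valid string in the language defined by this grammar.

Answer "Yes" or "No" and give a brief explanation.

No - no valid derivation exists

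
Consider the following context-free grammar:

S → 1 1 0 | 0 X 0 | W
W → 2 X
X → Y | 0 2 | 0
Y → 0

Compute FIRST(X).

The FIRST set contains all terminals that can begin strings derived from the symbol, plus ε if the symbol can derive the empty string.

We compute FIRST(X) using the standard algorithm.
FIRST(S) = {0, 1, 2}
FIRST(W) = {2}
FIRST(X) = {0}
FIRST(Y) = {0}
Therefore, FIRST(X) = {0}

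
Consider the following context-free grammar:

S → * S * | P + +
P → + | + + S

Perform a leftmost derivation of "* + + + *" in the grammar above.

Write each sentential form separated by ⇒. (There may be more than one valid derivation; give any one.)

S ⇒ * S * ⇒ * P + + * ⇒ * + + + *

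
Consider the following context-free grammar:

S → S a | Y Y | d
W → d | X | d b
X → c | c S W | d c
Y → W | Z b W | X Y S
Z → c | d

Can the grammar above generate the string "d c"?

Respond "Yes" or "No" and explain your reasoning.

Yes - a valid derivation exists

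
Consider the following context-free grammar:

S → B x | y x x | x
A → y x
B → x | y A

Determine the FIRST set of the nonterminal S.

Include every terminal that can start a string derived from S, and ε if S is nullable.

We compute FIRST(S) using the standard algorithm.
FIRST(A) = {y}
FIRST(B) = {x, y}
FIRST(S) = {x, y}
Therefore, FIRST(S) = {x, y}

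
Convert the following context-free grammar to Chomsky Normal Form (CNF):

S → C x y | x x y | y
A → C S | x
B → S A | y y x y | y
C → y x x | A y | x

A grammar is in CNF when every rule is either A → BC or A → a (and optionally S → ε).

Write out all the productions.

TX → x; TY → y; S → y; A → x; B → y; C → x; S → C X0; X0 → TX TY; S → TX X1; X1 → TX TY; A → C S; B → S A; B → TY X2; X2 → TY X3; X3 → TX TY; C → TY X4; X4 → TX TX; C → A TY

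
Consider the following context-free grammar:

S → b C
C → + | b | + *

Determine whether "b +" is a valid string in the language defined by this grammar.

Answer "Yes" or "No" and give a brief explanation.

Yes - a valid derivation exists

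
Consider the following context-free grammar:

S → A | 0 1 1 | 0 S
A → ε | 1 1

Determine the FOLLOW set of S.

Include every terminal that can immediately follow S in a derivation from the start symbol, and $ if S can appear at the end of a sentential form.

We compute FOLLOW(S) using the standard algorithm.
FOLLOW(S) starts with {$}.
FIRST(A) = {1, ε}
FIRST(S) = {0, 1, ε}
FOLLOW(A) = {$}
FOLLOW(S) = {$}
Therefore, FOLLOW(S) = {$}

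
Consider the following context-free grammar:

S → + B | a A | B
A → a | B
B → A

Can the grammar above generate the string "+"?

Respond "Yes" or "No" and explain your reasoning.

No - no valid derivation exists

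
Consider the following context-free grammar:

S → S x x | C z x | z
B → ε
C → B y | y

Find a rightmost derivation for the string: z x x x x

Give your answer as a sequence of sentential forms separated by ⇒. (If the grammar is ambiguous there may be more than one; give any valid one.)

S ⇒ S x x ⇒ S x x x x ⇒ z x x x x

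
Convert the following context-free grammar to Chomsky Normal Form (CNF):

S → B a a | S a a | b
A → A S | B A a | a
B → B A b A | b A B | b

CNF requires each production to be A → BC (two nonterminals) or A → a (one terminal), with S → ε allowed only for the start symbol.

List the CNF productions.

TA → a; S → b; A → a; TB → b; B → b; S → B X0; X0 → TA TA; S → S X1; X1 → TA TA; A → A S; A → B X2; X2 → A TA; B → B X3; X3 → A X4; X4 → TB A; B → TB X5; X5 → A B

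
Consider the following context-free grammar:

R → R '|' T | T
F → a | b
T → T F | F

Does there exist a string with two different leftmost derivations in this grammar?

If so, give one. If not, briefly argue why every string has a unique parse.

No - every string in the language has a unique leftmost derivation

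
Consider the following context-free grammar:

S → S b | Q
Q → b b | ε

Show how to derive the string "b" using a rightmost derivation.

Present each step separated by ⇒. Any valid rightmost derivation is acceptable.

S ⇒ S b ⇒ Q b ⇒ b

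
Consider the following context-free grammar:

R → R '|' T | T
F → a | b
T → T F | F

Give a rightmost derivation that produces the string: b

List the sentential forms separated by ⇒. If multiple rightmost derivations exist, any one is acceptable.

R ⇒ T ⇒ F ⇒ b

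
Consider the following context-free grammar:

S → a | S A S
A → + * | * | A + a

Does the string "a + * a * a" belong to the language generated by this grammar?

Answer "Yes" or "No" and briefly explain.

Yes - a valid derivation exists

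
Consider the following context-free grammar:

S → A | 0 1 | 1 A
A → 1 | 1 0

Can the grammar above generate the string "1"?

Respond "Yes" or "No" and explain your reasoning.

Yes - a valid derivation exists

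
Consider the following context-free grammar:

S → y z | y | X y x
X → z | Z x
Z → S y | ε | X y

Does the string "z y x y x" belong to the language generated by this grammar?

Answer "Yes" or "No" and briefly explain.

Yes - a valid derivation exists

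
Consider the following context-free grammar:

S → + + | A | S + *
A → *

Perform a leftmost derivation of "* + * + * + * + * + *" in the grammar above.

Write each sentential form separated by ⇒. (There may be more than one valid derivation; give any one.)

S ⇒ S + * ⇒ S + * + * ⇒ S + * + * + * ⇒ S + * + * + * + * ⇒ S + * + * + * + * + * ⇒ A + * + * + * + * + * ⇒ * + * + * + * + * + *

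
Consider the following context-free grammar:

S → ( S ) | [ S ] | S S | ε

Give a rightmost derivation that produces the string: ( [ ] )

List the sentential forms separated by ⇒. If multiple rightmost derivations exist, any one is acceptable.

S ⇒ ( S ) ⇒ ( [ S ] ) ⇒ ( [ ] )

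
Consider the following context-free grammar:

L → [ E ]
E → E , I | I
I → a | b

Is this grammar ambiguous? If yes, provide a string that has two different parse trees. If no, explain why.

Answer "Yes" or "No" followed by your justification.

No - the grammar is unambiguous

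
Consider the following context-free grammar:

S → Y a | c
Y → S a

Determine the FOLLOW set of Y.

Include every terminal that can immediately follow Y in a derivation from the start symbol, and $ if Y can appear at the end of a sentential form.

We compute FOLLOW(Y) using the standard algorithm.
FOLLOW(S) starts with {$}.
FIRST(S) = {c}
FIRST(Y) = {c}
FOLLOW(S) = {$, a}
FOLLOW(Y) = {a}
Therefore, FOLLOW(Y) = {a}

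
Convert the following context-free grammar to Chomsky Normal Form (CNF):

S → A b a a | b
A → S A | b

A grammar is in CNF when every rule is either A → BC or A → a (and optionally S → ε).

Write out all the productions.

TB → b; TA → a; S → b; A → b; S → A X0; X0 → TB X1; X1 → TA TA; A → S A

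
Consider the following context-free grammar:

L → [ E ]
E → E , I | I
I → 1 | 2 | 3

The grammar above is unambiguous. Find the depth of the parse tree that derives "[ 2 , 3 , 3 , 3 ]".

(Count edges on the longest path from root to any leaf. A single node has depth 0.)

6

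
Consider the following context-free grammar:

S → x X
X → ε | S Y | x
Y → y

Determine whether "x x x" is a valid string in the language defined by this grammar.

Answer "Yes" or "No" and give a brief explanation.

No - no valid derivation exists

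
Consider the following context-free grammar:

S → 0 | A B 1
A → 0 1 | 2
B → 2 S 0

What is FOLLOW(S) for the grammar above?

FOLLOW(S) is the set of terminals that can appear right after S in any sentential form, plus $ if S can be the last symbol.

We compute FOLLOW(S) using the standard algorithm.
FOLLOW(S) starts with {$}.
FIRST(A) = {0, 2}
FIRST(B) = {2}
FIRST(S) = {0, 2}
FOLLOW(A) = {2}
FOLLOW(B) = {1}
FOLLOW(S) = {$, 0}
Therefore, FOLLOW(S) = {$, 0}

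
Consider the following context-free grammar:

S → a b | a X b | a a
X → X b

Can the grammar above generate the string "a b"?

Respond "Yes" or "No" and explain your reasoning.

Yes - a valid derivation exists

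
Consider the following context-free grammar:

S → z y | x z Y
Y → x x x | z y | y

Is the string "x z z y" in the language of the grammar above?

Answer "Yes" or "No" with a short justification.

Yes - a valid derivation exists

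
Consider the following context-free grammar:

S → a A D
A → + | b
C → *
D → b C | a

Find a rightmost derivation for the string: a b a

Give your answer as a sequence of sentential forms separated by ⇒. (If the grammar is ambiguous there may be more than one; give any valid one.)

S ⇒ a A D ⇒ a A a ⇒ a b a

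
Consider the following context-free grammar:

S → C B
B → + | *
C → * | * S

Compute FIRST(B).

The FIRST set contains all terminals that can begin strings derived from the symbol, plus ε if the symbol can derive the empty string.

We compute FIRST(B) using the standard algorithm.
FIRST(B) = {*, +}
FIRST(C) = {*}
FIRST(S) = {*}
Therefore, FIRST(B) = {*, +}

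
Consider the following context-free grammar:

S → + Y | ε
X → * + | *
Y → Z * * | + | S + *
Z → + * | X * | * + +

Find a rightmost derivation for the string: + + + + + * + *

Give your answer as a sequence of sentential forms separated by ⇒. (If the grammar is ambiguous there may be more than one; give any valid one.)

S ⇒ + Y ⇒ + S + * ⇒ + + Y + * ⇒ + + S + * + * ⇒ + + + Y + * + * ⇒ + + + + + * + *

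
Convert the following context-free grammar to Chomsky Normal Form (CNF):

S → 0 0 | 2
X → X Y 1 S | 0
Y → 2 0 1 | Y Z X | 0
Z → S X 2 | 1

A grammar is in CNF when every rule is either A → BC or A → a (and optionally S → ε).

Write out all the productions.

T0 → 0; S → 2; T1 → 1; X → 0; T2 → 2; Y → 0; Z → 1; S → T0 T0; X → X X0; X0 → Y X1; X1 → T1 S; Y → T2 X2; X2 → T0 T1; Y → Y X3; X3 → Z X; Z → S X4; X4 → X T2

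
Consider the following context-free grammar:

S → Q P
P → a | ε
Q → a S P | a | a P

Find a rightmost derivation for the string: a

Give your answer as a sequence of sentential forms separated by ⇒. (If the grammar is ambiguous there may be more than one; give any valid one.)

S ⇒ Q P ⇒ Q ⇒ a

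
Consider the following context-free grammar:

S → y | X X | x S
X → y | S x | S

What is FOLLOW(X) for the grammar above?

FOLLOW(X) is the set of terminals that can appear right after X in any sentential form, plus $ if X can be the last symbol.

We compute FOLLOW(X) using the standard algorithm.
FOLLOW(S) starts with {$}.
FIRST(S) = {x, y}
FIRST(X) = {x, y}
FOLLOW(S) = {$, x, y}
FOLLOW(X) = {$, x, y}
Therefore, FOLLOW(X) = {$, x, y}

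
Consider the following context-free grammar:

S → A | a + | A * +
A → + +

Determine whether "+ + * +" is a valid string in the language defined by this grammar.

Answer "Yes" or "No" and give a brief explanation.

Yes - a valid derivation exists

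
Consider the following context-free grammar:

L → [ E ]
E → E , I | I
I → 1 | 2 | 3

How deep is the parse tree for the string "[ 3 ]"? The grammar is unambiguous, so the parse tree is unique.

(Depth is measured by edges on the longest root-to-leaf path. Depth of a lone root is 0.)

3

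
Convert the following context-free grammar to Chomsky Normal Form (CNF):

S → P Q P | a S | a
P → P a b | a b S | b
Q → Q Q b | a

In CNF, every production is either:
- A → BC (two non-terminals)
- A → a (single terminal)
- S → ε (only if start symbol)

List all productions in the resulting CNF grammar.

TA → a; S → a; TB → b; P → b; Q → a; S → P X0; X0 → Q P; S → TA S; P → P X1; X1 → TA TB; P → TA X2; X2 → TB S; Q → Q X3; X3 → Q TB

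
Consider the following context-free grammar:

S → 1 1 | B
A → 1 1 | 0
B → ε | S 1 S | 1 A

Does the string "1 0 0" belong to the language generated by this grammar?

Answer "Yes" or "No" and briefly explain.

No - no valid derivation exists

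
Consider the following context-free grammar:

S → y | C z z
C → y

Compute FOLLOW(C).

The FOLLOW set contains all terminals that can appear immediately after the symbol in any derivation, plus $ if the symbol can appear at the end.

We compute FOLLOW(C) using the standard algorithm.
FOLLOW(S) starts with {$}.
FIRST(C) = {y}
FIRST(S) = {y}
FOLLOW(C) = {z}
FOLLOW(S) = {$}
Therefore, FOLLOW(C) = {z}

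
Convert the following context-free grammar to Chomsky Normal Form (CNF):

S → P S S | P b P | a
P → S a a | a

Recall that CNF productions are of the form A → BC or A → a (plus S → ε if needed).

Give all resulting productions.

TB → b; S → a; TA → a; P → a; S → P X0; X0 → S S; S → P X1; X1 → TB P; P → S X2; X2 → TA TA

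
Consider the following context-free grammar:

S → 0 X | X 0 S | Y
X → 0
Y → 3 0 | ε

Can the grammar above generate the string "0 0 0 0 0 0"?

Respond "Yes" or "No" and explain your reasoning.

Yes - a valid derivation exists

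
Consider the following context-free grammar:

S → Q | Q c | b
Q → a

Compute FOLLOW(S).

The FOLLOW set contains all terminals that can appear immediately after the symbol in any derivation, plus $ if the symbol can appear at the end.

We compute FOLLOW(S) using the standard algorithm.
FOLLOW(S) starts with {$}.
FIRST(Q) = {a}
FIRST(S) = {a, b}
FOLLOW(Q) = {$, c}
FOLLOW(S) = {$}
Therefore, FOLLOW(S) = {$}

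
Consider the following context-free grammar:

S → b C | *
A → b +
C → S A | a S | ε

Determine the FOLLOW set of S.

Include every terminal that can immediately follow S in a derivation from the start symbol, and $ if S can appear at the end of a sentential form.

We compute FOLLOW(S) using the standard algorithm.
FOLLOW(S) starts with {$}.
FIRST(A) = {b}
FIRST(C) = {*, a, b, ε}
FIRST(S) = {*, b}
FOLLOW(A) = {$, b}
FOLLOW(C) = {$, b}
FOLLOW(S) = {$, b}
Therefore, FOLLOW(S) = {$, b}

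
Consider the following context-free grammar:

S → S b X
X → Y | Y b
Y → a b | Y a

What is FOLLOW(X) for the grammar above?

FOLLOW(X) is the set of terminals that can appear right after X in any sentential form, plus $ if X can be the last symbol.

We compute FOLLOW(X) using the standard algorithm.
FOLLOW(S) starts with {$}.
FIRST(S) = {}
FIRST(X) = {a}
FIRST(Y) = {a}
FOLLOW(S) = {$, b}
FOLLOW(X) = {$, b}
FOLLOW(Y) = {$, a, b}
Therefore, FOLLOW(X) = {$, b}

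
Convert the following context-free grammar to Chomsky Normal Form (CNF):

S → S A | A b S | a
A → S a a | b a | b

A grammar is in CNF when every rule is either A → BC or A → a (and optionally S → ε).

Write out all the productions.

TB → b; S → a; TA → a; A → b; S → S A; S → A X0; X0 → TB S; A → S X1; X1 → TA TA; A → TB TA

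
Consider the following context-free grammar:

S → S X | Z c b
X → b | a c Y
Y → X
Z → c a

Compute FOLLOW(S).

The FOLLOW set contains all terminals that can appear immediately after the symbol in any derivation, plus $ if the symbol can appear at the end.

We compute FOLLOW(S) using the standard algorithm.
FOLLOW(S) starts with {$}.
FIRST(S) = {c}
FIRST(X) = {a, b}
FIRST(Y) = {a, b}
FIRST(Z) = {c}
FOLLOW(S) = {$, a, b}
FOLLOW(X) = {$, a, b}
FOLLOW(Y) = {$, a, b}
FOLLOW(Z) = {c}
Therefore, FOLLOW(S) = {$, a, b}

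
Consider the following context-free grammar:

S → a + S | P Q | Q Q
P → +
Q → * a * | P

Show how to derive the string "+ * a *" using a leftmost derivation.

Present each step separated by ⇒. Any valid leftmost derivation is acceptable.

S ⇒ P Q ⇒ + Q ⇒ + * a *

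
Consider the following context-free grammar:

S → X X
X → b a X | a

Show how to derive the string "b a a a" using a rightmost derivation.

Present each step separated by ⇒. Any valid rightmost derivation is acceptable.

S ⇒ X X ⇒ X a ⇒ b a X a ⇒ b a a a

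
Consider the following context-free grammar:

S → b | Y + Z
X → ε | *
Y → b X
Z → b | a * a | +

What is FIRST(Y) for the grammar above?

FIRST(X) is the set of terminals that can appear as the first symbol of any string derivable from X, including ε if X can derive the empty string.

We compute FIRST(Y) using the standard algorithm.
FIRST(S) = {b}
FIRST(X) = {*, ε}
FIRST(Y) = {b}
FIRST(Z) = {+, a, b}
Therefore, FIRST(Y) = {b}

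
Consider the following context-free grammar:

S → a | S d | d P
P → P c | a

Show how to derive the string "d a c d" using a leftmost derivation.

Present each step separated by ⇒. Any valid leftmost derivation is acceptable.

S ⇒ S d ⇒ d P d ⇒ d P c d ⇒ d a c d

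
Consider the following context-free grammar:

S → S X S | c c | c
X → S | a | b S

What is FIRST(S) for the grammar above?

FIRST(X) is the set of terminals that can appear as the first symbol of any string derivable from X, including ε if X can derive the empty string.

We compute FIRST(S) using the standard algorithm.
FIRST(S) = {c}
FIRST(X) = {a, b, c}
Therefore, FIRST(S) = {c}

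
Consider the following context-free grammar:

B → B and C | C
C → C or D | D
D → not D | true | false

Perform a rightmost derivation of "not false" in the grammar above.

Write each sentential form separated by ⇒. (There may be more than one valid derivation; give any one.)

B ⇒ C ⇒ D ⇒ not D ⇒ not false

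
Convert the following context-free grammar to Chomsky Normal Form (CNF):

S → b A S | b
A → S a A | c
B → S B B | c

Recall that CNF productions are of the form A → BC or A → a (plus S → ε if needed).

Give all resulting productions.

TB → b; S → b; TA → a; A → c; B → c; S → TB X0; X0 → A S; A → S X1; X1 → TA A; B → S X2; X2 → B B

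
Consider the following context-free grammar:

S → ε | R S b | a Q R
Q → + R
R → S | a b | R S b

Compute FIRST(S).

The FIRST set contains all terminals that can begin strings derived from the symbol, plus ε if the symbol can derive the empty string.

We compute FIRST(S) using the standard algorithm.
FIRST(Q) = {+}
FIRST(R) = {a, b, ε}
FIRST(S) = {a, b, ε}
Therefore, FIRST(S) = {a, b, ε}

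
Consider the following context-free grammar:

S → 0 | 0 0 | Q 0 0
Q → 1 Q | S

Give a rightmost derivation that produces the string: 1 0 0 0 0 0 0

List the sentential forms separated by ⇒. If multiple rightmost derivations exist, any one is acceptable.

S ⇒ Q 0 0 ⇒ 1 Q 0 0 ⇒ 1 S 0 0 ⇒ 1 Q 0 0 0 0 ⇒ 1 S 0 0 0 0 ⇒ 1 0 0 0 0 0 0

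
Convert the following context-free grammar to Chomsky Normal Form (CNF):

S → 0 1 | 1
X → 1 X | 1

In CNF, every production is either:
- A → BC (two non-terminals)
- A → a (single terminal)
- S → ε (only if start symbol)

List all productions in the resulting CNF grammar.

T0 → 0; T1 → 1; S → 1; X → 1; S → T0 T1; X → T1 X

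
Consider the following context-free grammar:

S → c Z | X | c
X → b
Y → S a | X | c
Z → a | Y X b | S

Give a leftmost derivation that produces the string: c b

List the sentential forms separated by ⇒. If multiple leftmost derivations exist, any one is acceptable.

S ⇒ c Z ⇒ c S ⇒ c X ⇒ c b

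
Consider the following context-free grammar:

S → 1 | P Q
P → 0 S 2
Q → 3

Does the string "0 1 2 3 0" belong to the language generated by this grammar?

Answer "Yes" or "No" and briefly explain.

No - no valid derivation exists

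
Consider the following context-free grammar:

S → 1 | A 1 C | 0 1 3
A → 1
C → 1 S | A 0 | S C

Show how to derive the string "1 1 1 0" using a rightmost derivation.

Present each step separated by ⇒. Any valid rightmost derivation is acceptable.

S ⇒ A 1 C ⇒ A 1 A 0 ⇒ A 1 1 0 ⇒ 1 1 1 0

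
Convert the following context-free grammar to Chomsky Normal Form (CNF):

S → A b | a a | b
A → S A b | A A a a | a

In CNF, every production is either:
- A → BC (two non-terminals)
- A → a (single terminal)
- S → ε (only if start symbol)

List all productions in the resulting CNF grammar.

TB → b; TA → a; S → b; A → a; S → A TB; S → TA TA; A → S X0; X0 → A TB; A → A X1; X1 → A X2; X2 → TA TA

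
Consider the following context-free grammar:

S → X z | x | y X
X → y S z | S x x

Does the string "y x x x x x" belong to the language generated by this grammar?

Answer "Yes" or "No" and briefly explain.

No - no valid derivation exists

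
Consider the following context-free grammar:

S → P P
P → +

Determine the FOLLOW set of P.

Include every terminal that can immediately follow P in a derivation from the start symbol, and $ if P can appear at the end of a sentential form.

We compute FOLLOW(P) using the standard algorithm.
FOLLOW(S) starts with {$}.
FIRST(P) = {+}
FIRST(S) = {+}
FOLLOW(P) = {$, +}
FOLLOW(S) = {$}
Therefore, FOLLOW(P) = {$, +}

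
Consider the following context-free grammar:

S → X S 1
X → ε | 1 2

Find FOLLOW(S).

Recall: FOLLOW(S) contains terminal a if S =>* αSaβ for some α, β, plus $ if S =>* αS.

We compute FOLLOW(S) using the standard algorithm.
FOLLOW(S) starts with {$}.
FIRST(S) = {1}
FIRST(X) = {1, ε}
FOLLOW(S) = {$, 1}
FOLLOW(X) = {1}
Therefore, FOLLOW(S) = {$, 1}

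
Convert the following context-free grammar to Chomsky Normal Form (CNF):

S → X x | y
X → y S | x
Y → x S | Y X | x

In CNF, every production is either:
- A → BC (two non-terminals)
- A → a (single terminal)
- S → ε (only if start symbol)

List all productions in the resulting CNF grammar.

TX → x; S → y; TY → y; X → x; Y → x; S → X TX; X → TY S; Y → TX S; Y → Y X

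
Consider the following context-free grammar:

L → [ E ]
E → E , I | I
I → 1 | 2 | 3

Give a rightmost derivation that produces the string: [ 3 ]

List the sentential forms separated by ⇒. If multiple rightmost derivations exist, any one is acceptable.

L ⇒ [ E ] ⇒ [ I ] ⇒ [ 3 ]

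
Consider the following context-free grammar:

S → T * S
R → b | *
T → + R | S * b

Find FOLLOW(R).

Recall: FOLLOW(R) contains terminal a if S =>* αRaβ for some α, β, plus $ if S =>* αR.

We compute FOLLOW(R) using the standard algorithm.
FOLLOW(S) starts with {$}.
FIRST(R) = {*, b}
FIRST(S) = {+}
FIRST(T) = {+}
FOLLOW(R) = {*}
FOLLOW(S) = {$, *}
FOLLOW(T) = {*}
Therefore, FOLLOW(R) = {*}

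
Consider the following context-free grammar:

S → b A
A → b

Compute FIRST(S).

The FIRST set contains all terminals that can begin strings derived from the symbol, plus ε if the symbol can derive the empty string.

We compute FIRST(S) using the standard algorithm.
FIRST(A) = {b}
FIRST(S) = {b}
Therefore, FIRST(S) = {b}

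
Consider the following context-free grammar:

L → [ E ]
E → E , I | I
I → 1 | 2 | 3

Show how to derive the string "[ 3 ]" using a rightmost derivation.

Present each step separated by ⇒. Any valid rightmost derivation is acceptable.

L ⇒ [ E ] ⇒ [ I ] ⇒ [ 3 ]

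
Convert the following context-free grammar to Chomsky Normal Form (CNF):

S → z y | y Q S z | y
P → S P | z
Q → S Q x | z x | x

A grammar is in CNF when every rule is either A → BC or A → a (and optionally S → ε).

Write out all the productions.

TZ → z; TY → y; S → y; P → z; TX → x; Q → x; S → TZ TY; S → TY X0; X0 → Q X1; X1 → S TZ; P → S P; Q → S X2; X2 → Q TX; Q → TZ TX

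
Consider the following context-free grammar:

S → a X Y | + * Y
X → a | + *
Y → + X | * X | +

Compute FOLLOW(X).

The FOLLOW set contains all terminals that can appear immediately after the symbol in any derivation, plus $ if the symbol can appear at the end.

We compute FOLLOW(X) using the standard algorithm.
FOLLOW(S) starts with {$}.
FIRST(S) = {+, a}
FIRST(X) = {+, a}
FIRST(Y) = {*, +}
FOLLOW(S) = {$}
FOLLOW(X) = {$, *, +}
FOLLOW(Y) = {$}
Therefore, FOLLOW(X) = {$, *, +}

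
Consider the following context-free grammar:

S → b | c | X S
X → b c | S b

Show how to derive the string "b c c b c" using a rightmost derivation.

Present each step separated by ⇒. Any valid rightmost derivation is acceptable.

S ⇒ X S ⇒ X c ⇒ S b c ⇒ X S b c ⇒ X c b c ⇒ b c c b c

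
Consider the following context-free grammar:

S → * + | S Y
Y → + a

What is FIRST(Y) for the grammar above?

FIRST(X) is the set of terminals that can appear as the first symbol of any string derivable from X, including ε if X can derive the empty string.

We compute FIRST(Y) using the standard algorithm.
FIRST(S) = {*}
FIRST(Y) = {+}
Therefore, FIRST(Y) = {+}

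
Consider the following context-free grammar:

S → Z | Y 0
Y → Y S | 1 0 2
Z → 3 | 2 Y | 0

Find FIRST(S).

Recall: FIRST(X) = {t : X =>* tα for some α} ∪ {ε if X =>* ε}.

We compute FIRST(S) using the standard algorithm.
FIRST(S) = {0, 1, 2, 3}
FIRST(Y) = {1}
FIRST(Z) = {0, 2, 3}
Therefore, FIRST(S) = {0, 1, 2, 3}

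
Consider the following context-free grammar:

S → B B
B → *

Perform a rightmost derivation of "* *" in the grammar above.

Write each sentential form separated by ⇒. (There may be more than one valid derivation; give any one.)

S ⇒ B B ⇒ B * ⇒ * *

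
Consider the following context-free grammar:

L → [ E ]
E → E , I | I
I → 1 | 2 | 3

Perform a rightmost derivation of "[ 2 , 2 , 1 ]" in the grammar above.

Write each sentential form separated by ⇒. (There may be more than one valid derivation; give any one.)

L ⇒ [ E ] ⇒ [ E , I ] ⇒ [ E , 1 ] ⇒ [ E , I , 1 ] ⇒ [ E , 2 , 1 ] ⇒ [ I , 2 , 1 ] ⇒ [ 2 , 2 , 1 ]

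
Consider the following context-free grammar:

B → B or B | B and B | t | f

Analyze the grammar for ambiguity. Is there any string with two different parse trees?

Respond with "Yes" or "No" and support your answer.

Yes - the string 't or t or f or f or t' has two distinct parse trees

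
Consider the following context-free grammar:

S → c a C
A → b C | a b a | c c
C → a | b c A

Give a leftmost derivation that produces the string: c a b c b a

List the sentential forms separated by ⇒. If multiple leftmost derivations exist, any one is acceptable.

S ⇒ c a C ⇒ c a b c A ⇒ c a b c b C ⇒ c a b c b a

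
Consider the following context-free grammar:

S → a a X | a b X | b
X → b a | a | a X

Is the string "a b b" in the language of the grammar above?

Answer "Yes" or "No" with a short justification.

No - no valid derivation exists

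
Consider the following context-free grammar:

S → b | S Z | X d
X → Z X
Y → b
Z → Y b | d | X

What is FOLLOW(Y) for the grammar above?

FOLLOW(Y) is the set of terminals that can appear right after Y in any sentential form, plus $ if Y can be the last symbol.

We compute FOLLOW(Y) using the standard algorithm.
FOLLOW(S) starts with {$}.
FIRST(S) = {b, d}
FIRST(X) = {b, d}
FIRST(Y) = {b}
FIRST(Z) = {b, d}
FOLLOW(S) = {$, b, d}
FOLLOW(X) = {$, b, d}
FOLLOW(Y) = {b}
FOLLOW(Z) = {$, b, d}
Therefore, FOLLOW(Y) = {b}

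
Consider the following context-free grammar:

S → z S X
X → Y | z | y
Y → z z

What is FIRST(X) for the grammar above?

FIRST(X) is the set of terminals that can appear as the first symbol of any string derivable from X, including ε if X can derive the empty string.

We compute FIRST(X) using the standard algorithm.
FIRST(S) = {z}
FIRST(X) = {y, z}
FIRST(Y) = {z}
Therefore, FIRST(X) = {y, z}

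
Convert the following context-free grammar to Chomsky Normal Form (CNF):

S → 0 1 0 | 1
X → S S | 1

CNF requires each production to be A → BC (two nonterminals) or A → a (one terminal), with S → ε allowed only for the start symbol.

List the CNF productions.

T0 → 0; T1 → 1; S → 1; X → 1; S → T0 X0; X0 → T1 T0; X → S S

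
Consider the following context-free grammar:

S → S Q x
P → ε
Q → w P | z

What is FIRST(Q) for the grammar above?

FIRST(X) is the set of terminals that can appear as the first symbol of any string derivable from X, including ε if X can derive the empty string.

We compute FIRST(Q) using the standard algorithm.
FIRST(P) = {ε}
FIRST(Q) = {w, z}
FIRST(S) = {}
Therefore, FIRST(Q) = {w, z}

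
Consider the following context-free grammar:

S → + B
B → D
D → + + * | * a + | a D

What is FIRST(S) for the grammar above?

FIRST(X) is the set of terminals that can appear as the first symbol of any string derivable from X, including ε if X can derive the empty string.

We compute FIRST(S) using the standard algorithm.
FIRST(B) = {*, +, a}
FIRST(D) = {*, +, a}
FIRST(S) = {+}
Therefore, FIRST(S) = {+}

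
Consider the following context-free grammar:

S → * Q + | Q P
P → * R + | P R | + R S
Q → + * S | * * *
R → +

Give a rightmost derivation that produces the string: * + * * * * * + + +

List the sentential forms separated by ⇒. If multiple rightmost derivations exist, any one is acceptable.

S ⇒ * Q + ⇒ * + * S + ⇒ * + * Q P + ⇒ * + * Q * R + + ⇒ * + * Q * + + + ⇒ * + * * * * * + + +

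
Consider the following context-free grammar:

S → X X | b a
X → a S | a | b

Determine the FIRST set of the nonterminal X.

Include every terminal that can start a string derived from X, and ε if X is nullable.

We compute FIRST(X) using the standard algorithm.
FIRST(S) = {a, b}
FIRST(X) = {a, b}
Therefore, FIRST(X) = {a, b}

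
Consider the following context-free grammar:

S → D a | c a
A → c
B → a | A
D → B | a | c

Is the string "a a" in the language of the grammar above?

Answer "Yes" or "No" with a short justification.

Yes - a valid derivation exists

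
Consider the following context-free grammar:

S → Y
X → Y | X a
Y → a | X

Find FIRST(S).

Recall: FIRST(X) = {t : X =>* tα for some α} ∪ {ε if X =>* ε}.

We compute FIRST(S) using the standard algorithm.
FIRST(S) = {a}
FIRST(X) = {a}
FIRST(Y) = {a}
Therefore, FIRST(S) = {a}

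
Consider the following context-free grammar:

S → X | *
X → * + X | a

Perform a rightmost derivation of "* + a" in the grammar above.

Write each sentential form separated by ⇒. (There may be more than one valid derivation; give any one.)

S ⇒ X ⇒ * + X ⇒ * + a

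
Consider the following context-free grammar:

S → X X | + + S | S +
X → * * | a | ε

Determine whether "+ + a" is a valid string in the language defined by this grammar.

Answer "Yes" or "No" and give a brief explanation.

Yes - a valid derivation exists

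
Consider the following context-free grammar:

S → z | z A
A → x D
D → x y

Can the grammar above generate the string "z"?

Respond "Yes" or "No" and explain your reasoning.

Yes - a valid derivation exists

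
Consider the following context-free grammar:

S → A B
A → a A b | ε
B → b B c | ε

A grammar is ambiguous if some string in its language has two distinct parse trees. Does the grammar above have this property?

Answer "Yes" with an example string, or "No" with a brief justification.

No - the grammar is unambiguous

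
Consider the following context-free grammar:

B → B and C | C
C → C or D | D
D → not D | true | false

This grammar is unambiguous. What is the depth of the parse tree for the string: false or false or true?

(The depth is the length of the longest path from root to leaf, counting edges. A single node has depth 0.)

5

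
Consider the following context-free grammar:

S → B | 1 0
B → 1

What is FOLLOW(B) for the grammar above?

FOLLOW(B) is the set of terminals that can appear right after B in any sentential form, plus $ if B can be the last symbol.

We compute FOLLOW(B) using the standard algorithm.
FOLLOW(S) starts with {$}.
FIRST(B) = {1}
FIRST(S) = {1}
FOLLOW(B) = {$}
FOLLOW(S) = {$}
Therefore, FOLLOW(B) = {$}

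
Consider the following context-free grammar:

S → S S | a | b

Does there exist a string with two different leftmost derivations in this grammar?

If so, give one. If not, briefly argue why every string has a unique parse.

Yes - the string 'b a a a b' has two distinct leftmost derivations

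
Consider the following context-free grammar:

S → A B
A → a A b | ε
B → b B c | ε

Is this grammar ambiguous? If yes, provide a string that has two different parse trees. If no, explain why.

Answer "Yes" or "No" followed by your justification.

No - the grammar is unambiguous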